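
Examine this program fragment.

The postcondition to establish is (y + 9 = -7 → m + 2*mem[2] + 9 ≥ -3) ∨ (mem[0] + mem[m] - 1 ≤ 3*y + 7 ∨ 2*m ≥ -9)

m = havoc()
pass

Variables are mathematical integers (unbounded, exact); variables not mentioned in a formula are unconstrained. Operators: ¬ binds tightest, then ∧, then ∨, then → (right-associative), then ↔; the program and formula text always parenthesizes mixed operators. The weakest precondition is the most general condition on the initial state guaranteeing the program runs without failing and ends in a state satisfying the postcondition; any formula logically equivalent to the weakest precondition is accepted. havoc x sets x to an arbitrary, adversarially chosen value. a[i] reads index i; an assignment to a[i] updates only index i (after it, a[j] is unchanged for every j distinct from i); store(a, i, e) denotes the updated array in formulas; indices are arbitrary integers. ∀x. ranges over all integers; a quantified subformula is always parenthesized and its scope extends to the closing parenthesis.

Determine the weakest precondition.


Working backward. After the program, the postcondition (y + 9 = -7 → m + 2*mem[2] + 9 ≥ -3) ∨ (mem[0] + mem[m] - 1 ≤ 3*y + 7 ∨ 2*m ≥ -9) must hold; in canonical form it is (y = -16 → 2*mem[2] + m ≥ -12) ∨ mem[0] + mem[m] ≤ 3*y + 8 ∨ 2*m ≥ -9.
Before skip: (y = -16 → 2*mem[2] + m ≥ -12) ∨ mem[0] + mem[m] ≤ 3*y + 8 ∨ 2*m ≥ -9
Before havoc m: ∀m_1. ((y = -16 → 2*mem[2] + m_1 ≥ -12) ∨ mem[0] + mem[m_1] ≤ 3*y + 8 ∨ 2*m_1 ≥ -9)
Answer: WP = ∀m_1. ((y = -16 → 2*mem[2] + m_1 ≥ -12) ∨ mem[0] + mem[m_1] ≤ 3*y + 8 ∨ 2*m_1 ≥ -9)


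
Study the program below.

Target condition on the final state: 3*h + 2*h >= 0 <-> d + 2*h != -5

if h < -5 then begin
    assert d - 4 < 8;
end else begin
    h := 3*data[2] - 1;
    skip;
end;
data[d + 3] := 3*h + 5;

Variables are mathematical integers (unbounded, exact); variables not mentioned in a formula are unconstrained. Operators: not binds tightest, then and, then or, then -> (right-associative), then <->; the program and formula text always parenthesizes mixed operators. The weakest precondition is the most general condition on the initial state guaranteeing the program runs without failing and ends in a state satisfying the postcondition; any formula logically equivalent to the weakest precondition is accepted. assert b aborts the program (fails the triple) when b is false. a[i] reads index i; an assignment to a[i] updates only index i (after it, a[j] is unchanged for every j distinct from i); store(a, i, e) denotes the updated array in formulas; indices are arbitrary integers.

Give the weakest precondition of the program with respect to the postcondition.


Working backward. After the program, the postcondition 3*h + 2*h >= 0 <-> d + 2*h != -5 must hold; in canonical form it is 5*h >= 0 <-> d + 2*h != -5.
Before data[d + 3] := 3*h + 5: 5*h >= 0 <-> d + 2*h != -5
Then branch requires d < 12 and (5*h >= 0 <-> d + 2*h != -5); else branch requires 15*data[2] >= 5 <-> 6*data[2] + d != -3.
Before the if: (h < -5 -> (d < 12 and (5*h >= 0 <-> d + 2*h != -5))) and ((not (h < -5)) -> (15*data[2] >= 5 <-> 6*data[2] + d != -3))
Answer: WP = (h < -5 -> (d < 12 and (5*h >= 0 <-> d + 2*h != -5))) and ((not (h < -5)) -> (15*data[2] >= 5 <-> 6*data[2] + d != -3))


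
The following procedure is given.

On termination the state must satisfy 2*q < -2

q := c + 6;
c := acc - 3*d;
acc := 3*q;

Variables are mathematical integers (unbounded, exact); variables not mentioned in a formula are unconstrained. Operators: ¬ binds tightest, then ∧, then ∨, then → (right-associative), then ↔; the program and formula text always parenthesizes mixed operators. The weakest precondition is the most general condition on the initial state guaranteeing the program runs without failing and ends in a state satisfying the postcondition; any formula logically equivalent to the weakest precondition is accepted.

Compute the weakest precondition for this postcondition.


Working backward. After the program, 2*q < -2 must hold.
Before acc := 3*q: 2*q < -2
Before c := acc - 3*d: 2*q < -2
Before q := c + 6: 2*c < -14
Answer: WP = 2*c < -14


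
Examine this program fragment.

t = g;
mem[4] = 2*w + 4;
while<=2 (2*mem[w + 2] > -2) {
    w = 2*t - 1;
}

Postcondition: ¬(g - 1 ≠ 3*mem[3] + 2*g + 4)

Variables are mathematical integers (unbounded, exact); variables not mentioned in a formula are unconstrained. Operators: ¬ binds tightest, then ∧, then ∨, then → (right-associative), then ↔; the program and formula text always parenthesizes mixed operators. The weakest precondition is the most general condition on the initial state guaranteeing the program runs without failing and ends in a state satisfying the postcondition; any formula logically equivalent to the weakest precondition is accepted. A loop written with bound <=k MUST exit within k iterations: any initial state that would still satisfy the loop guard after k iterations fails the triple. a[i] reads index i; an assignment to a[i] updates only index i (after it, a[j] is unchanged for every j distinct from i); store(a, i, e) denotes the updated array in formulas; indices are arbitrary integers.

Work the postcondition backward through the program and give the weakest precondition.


Working backward. After the program, the postcondition ¬(g - 1 ≠ 3*mem[3] + 2*g + 4) must hold; in canonical form it is ¬(3*mem[3] + g ≠ -5).
Before the loop (bound <=2), unroll the exhaustion recursion (WP_0 = exit-now case; WP_j = one more guarded iteration, up to j = 2):
  WP_0: (¬(2*mem[w + 2] > -2)) ∧ (¬(3*mem[3] + g ≠ -5))
  WP_1: (2*mem[w + 2] > -2 → ((¬(2*mem[2*t + 1] > -2)) ∧ (¬(3*mem[3] + g ≠ -5)))) ∧ ((¬(2*mem[w + 2] > -2)) → (¬(3*mem[3] + g ≠ -5)))
  WP_2: (2*mem[w + 2] > -2 → ((2*mem[2*t + 1] > -2 → ((¬(2*mem[2*t + 1] > -2)) ∧ (¬(3*mem[3] + g ≠ -5)))) ∧ ((¬(2*mem[2*t + 1] > -2)) → (¬(3*mem[3] + g ≠ -5))))) ∧ ((¬(2*mem[w + 2] > -2)) → (¬(3*mem[3] + g ≠ -5)))
So before the loop: (2*mem[w + 2] > -2 → ((2*mem[2*t + 1] > -2 → ((¬(2*mem[2*t + 1] > -2)) ∧ (¬(3*mem[3] + g ≠ -5)))) ∧ ((¬(2*mem[2*t + 1] > -2)) → (¬(3*mem[3] + g ≠ -5))))) ∧ ((¬(2*mem[w + 2] > -2)) → (¬(3*mem[3] + g ≠ -5)))
Before mem[4] := 2*w + 4: (2*store(mem, 4, 2*w + 4)[w + 2] > -2 → ((2*store(mem, 4, 2*w + 4)[2*t + 1] > -2 → ((¬(2*store(mem, 4, 2*w + 4)[2*t + 1] > -2)) ∧ (¬(3*mem[3] + g ≠ -5)))) ∧ ((¬(2*store(mem, 4, 2*w + 4)[2*t + 1] > -2)) → (¬(3*mem[3] + g ≠ -5))))) ∧ ((¬(2*store(mem, 4, 2*w + 4)[w + 2] > -2)) → (¬(3*mem[3] + g ≠ -5)))
Before t := g: (2*store(mem, 4, 2*w + 4)[w + 2] > -2 → ((2*store(mem, 4, 2*w + 4)[2*g + 1] > -2 → ((¬(2*store(mem, 4, 2*w + 4)[2*g + 1] > -2)) ∧ (¬(3*mem[3] + g ≠ -5)))) ∧ ((¬(2*store(mem, 4, 2*w + 4)[2*g + 1] > -2)) → (¬(3*mem[3] + g ≠ -5))))) ∧ ((¬(2*store(mem, 4, 2*w + 4)[w + 2] > -2)) → (¬(3*mem[3] + g ≠ -5)))
Answer: WP = (2*store(mem, 4, 2*w + 4)[w + 2] > -2 → ((2*store(mem, 4, 2*w + 4)[2*g + 1] > -2 → ((¬(2*store(mem, 4, 2*w + 4)[2*g + 1] > -2)) ∧ (¬(3*mem[3] + g ≠ -5)))) ∧ ((¬(2*store(mem, 4, 2*w + 4)[2*g + 1] > -2)) → (¬(3*mem[3] + g ≠ -5))))) ∧ ((¬(2*store(mem, 4, 2*w + 4)[w + 2] > -2)) → (¬(3*mem[3] + g ≠ -5)))


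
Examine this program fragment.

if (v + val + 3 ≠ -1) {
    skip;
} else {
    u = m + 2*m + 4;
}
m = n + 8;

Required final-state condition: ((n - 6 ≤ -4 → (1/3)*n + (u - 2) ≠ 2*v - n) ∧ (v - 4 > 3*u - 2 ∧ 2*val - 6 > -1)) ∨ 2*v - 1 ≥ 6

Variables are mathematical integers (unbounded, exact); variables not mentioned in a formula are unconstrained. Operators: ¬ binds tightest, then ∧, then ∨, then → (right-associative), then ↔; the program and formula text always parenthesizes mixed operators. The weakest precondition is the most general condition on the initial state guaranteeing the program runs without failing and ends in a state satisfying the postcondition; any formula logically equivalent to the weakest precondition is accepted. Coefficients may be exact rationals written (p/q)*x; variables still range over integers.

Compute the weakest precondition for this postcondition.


Working backward. After the program, the postcondition ((n - 6 ≤ -4 → (1/3)*n + (u - 2) ≠ 2*v - n) ∧ (v - 4 > 3*u - 2 ∧ 2*val - 6 > -1)) ∨ 2*v - 1 ≥ 6 must hold; in canonical form it is ((n ≤ 2 → (4/3)*n + u ≠ 2*v + 2) ∧ v > 3*u + 2 ∧ 2*val > 5) ∨ 2*v ≥ 7.
Before m := n + 8: ((n ≤ 2 → (4/3)*n + u ≠ 2*v + 2) ∧ v > 3*u + 2 ∧ 2*val > 5) ∨ 2*v ≥ 7
Then branch requires ((n ≤ 2 → (4/3)*n + u ≠ 2*v + 2) ∧ v > 3*u + 2 ∧ 2*val > 5) ∨ 2*v ≥ 7; else branch requires ((n ≤ 2 → 3*m + (4/3)*n ≠ 2*v - 2) ∧ v > 9*m + 14 ∧ 2*val > 5) ∨ 2*v ≥ 7.
Before the if: (v + val ≠ -4 → (((n ≤ 2 → (4/3)*n + u ≠ 2*v + 2) ∧ v > 3*u + 2 ∧ 2*val > 5) ∨ 2*v ≥ 7)) ∧ ((¬(v + val ≠ -4)) → (((n ≤ 2 → 3*m + (4/3)*n ≠ 2*v - 2) ∧ v > 9*m + 14 ∧ 2*val > 5) ∨ 2*v ≥ 7))
Answer: WP = (v + val ≠ -4 → (((n ≤ 2 → (4/3)*n + u ≠ 2*v + 2) ∧ v > 3*u + 2 ∧ 2*val > 5) ∨ 2*v ≥ 7)) ∧ ((¬(v + val ≠ -4)) → (((n ≤ 2 → 3*m + (4/3)*n ≠ 2*v - 2) ∧ v > 9*m + 14 ∧ 2*val > 5) ∨ 2*v ≥ 7))


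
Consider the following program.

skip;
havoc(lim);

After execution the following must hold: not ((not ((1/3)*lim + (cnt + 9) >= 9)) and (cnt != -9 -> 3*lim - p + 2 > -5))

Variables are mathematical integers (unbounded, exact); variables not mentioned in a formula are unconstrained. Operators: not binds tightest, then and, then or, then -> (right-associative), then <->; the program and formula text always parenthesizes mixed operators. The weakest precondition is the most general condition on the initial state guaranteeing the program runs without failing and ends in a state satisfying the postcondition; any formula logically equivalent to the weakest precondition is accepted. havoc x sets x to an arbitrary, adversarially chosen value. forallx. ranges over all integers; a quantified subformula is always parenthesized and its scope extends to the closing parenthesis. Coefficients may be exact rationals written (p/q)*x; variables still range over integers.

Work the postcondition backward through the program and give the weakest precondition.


Working backward. After the program, the postcondition not ((not ((1/3)*lim + (cnt + 9) >= 9)) and (cnt != -9 -> 3*lim - p + 2 > -5)) must hold; in canonical form it is not ((not (cnt + (1/3)*lim >= 0)) and (cnt != -9 -> 3*lim > p - 7)).
Before havoc lim: forall lim_1. (not ((not (cnt + (1/3)*lim_1 >= 0)) and (cnt != -9 -> 3*lim_1 > p - 7)))
Before skip: forall lim_1. (not ((not (cnt + (1/3)*lim_1 >= 0)) and (cnt != -9 -> 3*lim_1 > p - 7)))
Answer: WP = forall lim_1. (not ((not (cnt + (1/3)*lim_1 >= 0)) and (cnt != -9 -> 3*lim_1 > p - 7)))


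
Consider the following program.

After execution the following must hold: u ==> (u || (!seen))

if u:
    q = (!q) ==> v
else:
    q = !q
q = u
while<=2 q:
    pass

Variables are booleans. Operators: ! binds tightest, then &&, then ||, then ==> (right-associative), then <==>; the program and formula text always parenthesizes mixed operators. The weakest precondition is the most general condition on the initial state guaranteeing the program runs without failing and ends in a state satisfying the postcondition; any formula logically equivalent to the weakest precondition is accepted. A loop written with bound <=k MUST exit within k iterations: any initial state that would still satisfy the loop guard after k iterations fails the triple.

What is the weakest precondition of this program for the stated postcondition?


Working backward. After the program, u ==> (u || (!seen)) must hold.
Before the loop (bound <=2), unroll the exhaustion recursion (WP_0 = exit-now case; WP_j = one more guarded iteration, up to j = 2):
  WP_0: (!q) && (u ==> (u || (!seen)))
  WP_1: (q ==> ((!q) && (u ==> (u || (!seen))))) && ((!q) ==> (u ==> (u || (!seen))))
  WP_2: (q ==> ((q ==> ((!q) && (u ==> (u || (!seen))))) && ((!q) ==> (u ==> (u || (!seen)))))) && ((!q) ==> (u ==> (u || (!seen))))
So before the loop: (q ==> ((q ==> ((!q) && (u ==> (u || (!seen))))) && ((!q) ==> (u ==> (u || (!seen)))))) && ((!q) ==> (u ==> (u || (!seen))))
Before q := u: (u ==> ((u ==> ((!u) && (u ==> (u || (!seen))))) && ((!u) ==> (u ==> (u || (!seen)))))) && ((!u) ==> (u ==> (u || (!seen))))
Then branch requires (u ==> ((u ==> ((!u) && (u ==> (u || (!seen))))) && ((!u) ==> (u ==> (u || (!seen)))))) && ((!u) ==> (u ==> (u || (!seen)))); else branch requires (u ==> ((u ==> ((!u) && (u ==> (u || (!seen))))) && ((!u) ==> (u ==> (u || (!seen)))))) && ((!u) ==> (u ==> (u || (!seen)))).
Before the if: (u ==> ((u ==> ((u ==> ((!u) && (u ==> (u || (!seen))))) && ((!u) ==> (u ==> (u || (!seen)))))) && ((!u) ==> (u ==> (u || (!seen)))))) && ((!u) ==> ((u ==> ((u ==> ((!u) && (u ==> (u || (!seen))))) && ((!u) ==> (u ==> (u || (!seen)))))) && ((!u) ==> (u ==> (u || (!seen))))))
Answer: WP = (u ==> ((u ==> ((u ==> ((!u) && (u ==> (u || (!seen))))) && ((!u) ==> (u ==> (u || (!seen)))))) && ((!u) ==> (u ==> (u || (!seen)))))) && ((!u) ==> ((u ==> ((u ==> ((!u) && (u ==> (u || (!seen))))) && ((!u) ==> (u ==> (u || (!seen)))))) && ((!u) ==> (u ==> (u || (!seen))))))


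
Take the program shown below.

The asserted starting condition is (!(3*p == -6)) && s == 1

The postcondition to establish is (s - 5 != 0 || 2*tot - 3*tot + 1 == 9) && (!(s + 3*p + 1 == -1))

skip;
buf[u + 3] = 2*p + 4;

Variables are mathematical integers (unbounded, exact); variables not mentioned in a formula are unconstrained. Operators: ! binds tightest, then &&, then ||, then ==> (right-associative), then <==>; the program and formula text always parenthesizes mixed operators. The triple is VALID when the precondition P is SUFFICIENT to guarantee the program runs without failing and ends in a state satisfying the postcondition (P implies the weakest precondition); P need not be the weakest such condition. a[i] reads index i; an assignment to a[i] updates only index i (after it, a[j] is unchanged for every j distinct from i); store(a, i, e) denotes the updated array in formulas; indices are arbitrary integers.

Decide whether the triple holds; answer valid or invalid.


Working backward. After the program, the postcondition (s - 5 != 0 || 2*tot - 3*tot + 1 == 9) && (!(s + 3*p + 1 == -1)) must hold; in canonical form it is (s != 5 || tot == -8) && (!(3*p + s == -2)).
Before buf[u + 3] := 2*p + 4: (s != 5 || tot == -8) && (!(3*p + s == -2))
Before skip: (s != 5 || tot == -8) && (!(3*p + s == -2))
The weakest precondition is (s != 5 || tot == -8) && (!(3*p + s == -2)).
Check whether (!(3*p == -6)) && s == 1 implies it.
Countermodel: at the initial state p = -1, s = 1, tot = 0, the precondition holds but the weakest precondition fails.
Answer: invalid


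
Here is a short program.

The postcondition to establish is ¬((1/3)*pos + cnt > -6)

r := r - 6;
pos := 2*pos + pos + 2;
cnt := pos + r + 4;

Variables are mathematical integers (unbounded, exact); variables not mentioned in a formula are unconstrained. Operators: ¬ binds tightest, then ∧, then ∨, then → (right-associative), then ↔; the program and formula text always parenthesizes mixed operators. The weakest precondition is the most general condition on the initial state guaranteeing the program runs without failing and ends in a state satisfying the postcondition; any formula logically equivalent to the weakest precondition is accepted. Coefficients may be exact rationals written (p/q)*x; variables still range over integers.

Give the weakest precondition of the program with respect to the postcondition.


Working backward. After the program, the postcondition ¬((1/3)*pos + cnt > -6) must hold; in canonical form it is ¬(cnt + (1/3)*pos > -6).
Before cnt := pos + r + 4: ¬((4/3)*pos + r > -10)
Before pos := 2*pos + pos + 2: ¬(4*pos + r > -38/3)
Before r := r - 6: ¬(4*pos + r > -20/3)
Answer: WP = ¬(4*pos + r > -20/3)


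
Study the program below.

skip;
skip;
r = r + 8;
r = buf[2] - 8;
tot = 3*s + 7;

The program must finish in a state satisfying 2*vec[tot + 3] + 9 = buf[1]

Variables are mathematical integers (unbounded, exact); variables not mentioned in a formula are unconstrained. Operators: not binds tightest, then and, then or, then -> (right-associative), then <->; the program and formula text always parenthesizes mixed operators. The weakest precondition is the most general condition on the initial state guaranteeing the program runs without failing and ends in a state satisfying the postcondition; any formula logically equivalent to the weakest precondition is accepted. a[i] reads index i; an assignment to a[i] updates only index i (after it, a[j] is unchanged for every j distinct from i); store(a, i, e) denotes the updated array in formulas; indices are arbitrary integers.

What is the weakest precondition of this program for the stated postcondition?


Working backward. After the program, the postcondition 2*vec[tot + 3] + 9 = buf[1] must hold; in canonical form it is 2*vec[tot + 3] = buf[1] - 9.
Before tot := 3*s + 7: 2*vec[3*s + 10] = buf[1] - 9
Before r := buf[2] - 8: 2*vec[3*s + 10] = buf[1] - 9
Before r := r + 8: 2*vec[3*s + 10] = buf[1] - 9
Before skip: 2*vec[3*s + 10] = buf[1] - 9
Before skip: 2*vec[3*s + 10] = buf[1] - 9
Answer: WP = 2*vec[3*s + 10] = buf[1] - 9


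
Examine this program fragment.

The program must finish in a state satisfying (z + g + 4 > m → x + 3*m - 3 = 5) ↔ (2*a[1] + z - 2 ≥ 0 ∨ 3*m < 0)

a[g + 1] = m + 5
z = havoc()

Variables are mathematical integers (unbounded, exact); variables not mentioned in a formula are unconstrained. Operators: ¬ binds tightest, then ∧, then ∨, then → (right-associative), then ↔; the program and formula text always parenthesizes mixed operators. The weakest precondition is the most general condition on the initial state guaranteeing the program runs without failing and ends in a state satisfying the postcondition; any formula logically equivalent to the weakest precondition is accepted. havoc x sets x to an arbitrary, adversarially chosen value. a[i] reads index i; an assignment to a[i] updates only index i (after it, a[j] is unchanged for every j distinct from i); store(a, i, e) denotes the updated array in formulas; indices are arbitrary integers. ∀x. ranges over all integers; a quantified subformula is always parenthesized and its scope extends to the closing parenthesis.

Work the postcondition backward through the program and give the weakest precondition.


Working backward. After the program, the postcondition (z + g + 4 > m → x + 3*m - 3 = 5) ↔ (2*a[1] + z - 2 ≥ 0 ∨ 3*m < 0) must hold; in canonical form it is (g + z > m - 4 → 3*m + x = 8) ↔ (2*a[1] + z ≥ 2 ∨ 3*m < 0).
Before havoc z: ∀z_1. ((g + z_1 > m - 4 → 3*m + x = 8) ↔ (2*a[1] + z_1 ≥ 2 ∨ 3*m < 0))
Before a[g + 1] := m + 5: ∀z_1. ((g + z_1 > m - 4 → 3*m + x = 8) ↔ (2*store(a, g + 1, m + 5)[1] + z_1 ≥ 2 ∨ 3*m < 0))
Answer: WP = ∀z_1. ((g + z_1 > m - 4 → 3*m + x = 8) ↔ (2*store(a, g + 1, m + 5)[1] + z_1 ≥ 2 ∨ 3*m < 0))


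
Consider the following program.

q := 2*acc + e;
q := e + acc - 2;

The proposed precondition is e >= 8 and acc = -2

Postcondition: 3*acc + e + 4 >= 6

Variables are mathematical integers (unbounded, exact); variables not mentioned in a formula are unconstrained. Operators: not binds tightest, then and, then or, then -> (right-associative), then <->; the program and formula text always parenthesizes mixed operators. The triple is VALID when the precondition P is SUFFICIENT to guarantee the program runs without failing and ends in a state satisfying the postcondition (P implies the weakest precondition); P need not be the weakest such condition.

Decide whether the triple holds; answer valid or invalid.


Working backward. After the program, the postcondition 3*acc + e + 4 >= 6 must hold; in canonical form it is 3*acc + e >= 2.
Before q := e + acc - 2: 3*acc + e >= 2
Before q := 2*acc + e: 3*acc + e >= 2
The weakest precondition is 3*acc + e >= 2.
Check whether e >= 8 and acc = -2 implies it.
Every state satisfying the precondition satisfies the weakest precondition: the implication holds.
Answer: valid


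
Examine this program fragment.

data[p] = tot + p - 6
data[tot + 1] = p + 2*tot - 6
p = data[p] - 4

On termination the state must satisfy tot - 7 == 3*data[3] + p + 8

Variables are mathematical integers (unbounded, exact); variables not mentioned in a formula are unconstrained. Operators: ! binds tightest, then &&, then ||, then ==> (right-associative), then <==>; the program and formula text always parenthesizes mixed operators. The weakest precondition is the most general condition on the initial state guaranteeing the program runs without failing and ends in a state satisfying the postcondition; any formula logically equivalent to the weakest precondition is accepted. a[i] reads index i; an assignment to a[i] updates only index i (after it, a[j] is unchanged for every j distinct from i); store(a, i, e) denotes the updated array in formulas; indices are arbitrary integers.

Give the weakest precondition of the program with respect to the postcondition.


Working backward. After the program, the postcondition tot - 7 == 3*data[3] + p + 8 must hold; in canonical form it is tot == 3*data[3] + p + 15.
Before p := data[p] - 4: tot == 3*data[3] + data[p] + 11
Before data[tot + 1] := p + 2*tot - 6: tot == 3*store(data, tot + 1, p + 2*tot - 6)[3] + store(data, tot + 1, p + 2*tot - 6)[p] + 11
Before data[p] := tot + p - 6: tot == 3*store(store(data, p, p + tot - 6), tot + 1, p + 2*tot - 6)[3] + store(store(data, p, p + tot - 6), tot + 1, p + 2*tot - 6)[p] + 11
Answer: WP = tot == 3*store(store(data, p, p + tot - 6), tot + 1, p + 2*tot - 6)[3] + store(store(data, p, p + tot - 6), tot + 1, p + 2*tot - 6)[p] + 11


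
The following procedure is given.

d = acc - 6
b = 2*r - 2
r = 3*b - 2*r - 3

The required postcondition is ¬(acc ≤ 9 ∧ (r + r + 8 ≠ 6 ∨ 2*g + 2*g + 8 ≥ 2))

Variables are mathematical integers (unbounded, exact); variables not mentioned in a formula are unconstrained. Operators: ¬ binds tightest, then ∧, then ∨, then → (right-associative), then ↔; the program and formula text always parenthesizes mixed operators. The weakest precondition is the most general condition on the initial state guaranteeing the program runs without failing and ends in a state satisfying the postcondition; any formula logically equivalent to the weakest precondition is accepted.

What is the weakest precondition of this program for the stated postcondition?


Working backward. After the program, the postcondition ¬(acc ≤ 9 ∧ (r + r + 8 ≠ 6 ∨ 2*g + 2*g + 8 ≥ 2)) must hold; in canonical form it is ¬(acc ≤ 9 ∧ (2*r ≠ -2 ∨ 4*g ≥ -6)).
Before r := 3*b - 2*r - 3: ¬(acc ≤ 9 ∧ (6*b ≠ 4*r + 4 ∨ 4*g ≥ -6))
Before b := 2*r - 2: ¬(acc ≤ 9 ∧ (8*r ≠ 16 ∨ 4*g ≥ -6))
Before d := acc - 6: ¬(acc ≤ 9 ∧ (8*r ≠ 16 ∨ 4*g ≥ -6))
Answer: WP = ¬(acc ≤ 9 ∧ (8*r ≠ 16 ∨ 4*g ≥ -6))


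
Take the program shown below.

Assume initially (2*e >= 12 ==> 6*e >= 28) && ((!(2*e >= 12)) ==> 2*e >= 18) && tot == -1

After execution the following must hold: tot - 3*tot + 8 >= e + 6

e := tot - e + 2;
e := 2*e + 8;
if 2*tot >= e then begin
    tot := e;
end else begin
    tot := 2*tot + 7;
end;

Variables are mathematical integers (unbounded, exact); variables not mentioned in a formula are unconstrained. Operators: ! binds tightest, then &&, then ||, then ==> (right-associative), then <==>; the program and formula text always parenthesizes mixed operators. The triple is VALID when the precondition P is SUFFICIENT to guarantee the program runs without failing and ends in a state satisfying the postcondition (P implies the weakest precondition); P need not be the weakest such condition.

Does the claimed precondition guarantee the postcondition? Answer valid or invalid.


Working backward. After the program, the postcondition tot - 3*tot + 8 >= e + 6 must hold; in canonical form it is e + 2*tot <= 2.
Then branch requires 3*e <= 2; else branch requires e + 4*tot <= -12.
Before the if: (2*tot >= e ==> 3*e <= 2) && ((!(2*tot >= e)) ==> e + 4*tot <= -12)
Before e := 2*e + 8: (2*tot >= 2*e + 8 ==> 6*e <= -22) && ((!(2*tot >= 2*e + 8)) ==> 2*e + 4*tot <= -20)
Before e := tot - e + 2: (2*e >= 12 ==> 6*tot <= 6*e - 34) && ((!(2*e >= 12)) ==> 6*tot <= 2*e - 24)
The weakest precondition is (2*e >= 12 ==> 6*tot <= 6*e - 34) && ((!(2*e >= 12)) ==> 6*tot <= 2*e - 24).
Check whether (2*e >= 12 ==> 6*e >= 28) && ((!(2*e >= 12)) ==> 2*e >= 18) && tot == -1 implies it.
Every state satisfying the precondition satisfies the weakest precondition: the implication holds.
Answer: valid


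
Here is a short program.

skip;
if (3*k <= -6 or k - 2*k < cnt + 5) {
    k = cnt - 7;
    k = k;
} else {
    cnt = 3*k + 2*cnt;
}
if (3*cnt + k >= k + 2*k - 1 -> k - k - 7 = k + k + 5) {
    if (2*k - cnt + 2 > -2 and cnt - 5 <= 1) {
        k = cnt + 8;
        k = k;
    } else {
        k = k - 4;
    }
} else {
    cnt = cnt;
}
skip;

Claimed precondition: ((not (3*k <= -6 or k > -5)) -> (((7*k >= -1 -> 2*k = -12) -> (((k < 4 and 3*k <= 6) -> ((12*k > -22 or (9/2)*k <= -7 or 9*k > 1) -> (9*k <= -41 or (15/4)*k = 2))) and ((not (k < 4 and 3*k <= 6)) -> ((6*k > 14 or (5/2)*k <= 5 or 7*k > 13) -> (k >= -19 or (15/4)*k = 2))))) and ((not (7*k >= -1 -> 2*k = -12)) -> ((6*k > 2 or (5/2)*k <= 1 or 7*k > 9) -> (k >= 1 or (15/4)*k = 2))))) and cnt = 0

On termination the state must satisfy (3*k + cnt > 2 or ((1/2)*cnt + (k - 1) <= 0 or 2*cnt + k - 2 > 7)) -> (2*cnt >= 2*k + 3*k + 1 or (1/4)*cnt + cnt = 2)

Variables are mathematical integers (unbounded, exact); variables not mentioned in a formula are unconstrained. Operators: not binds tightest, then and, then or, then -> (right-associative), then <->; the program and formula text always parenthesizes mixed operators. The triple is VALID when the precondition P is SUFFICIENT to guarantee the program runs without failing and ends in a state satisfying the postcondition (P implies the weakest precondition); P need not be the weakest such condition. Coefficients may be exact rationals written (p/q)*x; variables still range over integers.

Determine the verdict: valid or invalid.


Working backward. After the program, the postcondition (3*k + cnt > 2 or ((1/2)*cnt + (k - 1) <= 0 or 2*cnt + k - 2 > 7)) -> (2*cnt >= 2*k + 3*k + 1 or (1/4)*cnt + cnt = 2) must hold; in canonical form it is (cnt + 3*k > 2 or (1/2)*cnt + k <= 1 or 2*cnt + k > 9) -> (2*cnt >= 5*k + 1 or (5/4)*cnt = 2).
Before skip: (cnt + 3*k > 2 or (1/2)*cnt + k <= 1 or 2*cnt + k > 9) -> (2*cnt >= 5*k + 1 or (5/4)*cnt = 2)
Then branch requires ((2*k > cnt - 4 and cnt <= 6) -> ((4*cnt > -22 or (3/2)*cnt <= -7 or 3*cnt > 1) -> (3*cnt <= -41 or (5/4)*cnt = 2))) and ((not (2*k > cnt - 4 and cnt <= 6)) -> ((cnt + 3*k > 14 or (1/2)*cnt + k <= 5 or 2*cnt + k > 13) -> (2*cnt >= 5*k - 19 or (5/4)*cnt = 2))); else branch requires (cnt + 3*k > 2 or (1/2)*cnt + k <= 1 or 2*cnt + k > 9) -> (2*cnt >= 5*k + 1 or (5/4)*cnt = 2).
Before the if: ((3*cnt >= 2*k - 1 -> 2*k = -12) -> (((2*k > cnt - 4 and cnt <= 6) -> ((4*cnt > -22 or (3/2)*cnt <= -7 or 3*cnt > 1) -> (3*cnt <= -41 or (5/4)*cnt = 2))) and ((not (2*k > cnt - 4 and cnt <= 6)) -> ((cnt + 3*k > 14 or (1/2)*cnt + k <= 5 or 2*cnt + k > 13) -> (2*cnt >= 5*k - 19 or (5/4)*cnt = 2))))) and ((not (3*cnt >= 2*k - 1 -> 2*k = -12)) -> ((cnt + 3*k > 2 or (1/2)*cnt + k <= 1 or 2*cnt + k > 9) -> (2*cnt >= 5*k + 1 or (5/4)*cnt = 2)))
Then branch requires ((cnt >= -15 -> 2*cnt = 2) -> (((cnt > 10 and cnt <= 6) -> ((4*cnt > -22 or (3/2)*cnt <= -7 or 3*cnt > 1) -> (3*cnt <= -41 or (5/4)*cnt = 2))) and ((not (cnt > 10 and cnt <= 6)) -> ((4*cnt > 35 or (3/2)*cnt <= 12 or 3*cnt > 20) -> (3*cnt <= 54 or (5/4)*cnt = 2))))) and ((not (cnt >= -15 -> 2*cnt = 2)) -> ((4*cnt > 23 or (3/2)*cnt <= 8 or 3*cnt > 16) -> (3*cnt <= 34 or (5/4)*cnt = 2))); else branch requires ((6*cnt + 7*k >= -1 -> 2*k = -12) -> (((2*cnt + k < 4 and 2*cnt + 3*k <= 6) -> ((8*cnt + 12*k > -22 or 3*cnt + (9/2)*k <= -7 or 6*cnt + 9*k > 1) -> (6*cnt + 9*k <= -41 or (5/2)*cnt + (15/4)*k = 2))) and ((not (2*cnt + k < 4 and 2*cnt + 3*k <= 6)) -> ((2*cnt + 6*k > 14 or cnt + (5/2)*k <= 5 or 4*cnt + 7*k > 13) -> (4*cnt + k >= -19 or (5/2)*cnt + (15/4)*k = 2))))) and ((not (6*cnt + 7*k >= -1 -> 2*k = -12)) -> ((2*cnt + 6*k > 2 or cnt + (5/2)*k <= 1 or 4*cnt + 7*k > 9) -> (4*cnt + k >= 1 or (5/2)*cnt + (15/4)*k = 2))).
Before the if: ((3*k <= -6 or cnt + k > -5) -> (((cnt >= -15 -> 2*cnt = 2) -> (((cnt > 10 and cnt <= 6) -> ((4*cnt > -22 or (3/2)*cnt <= -7 or 3*cnt > 1) -> (3*cnt <= -41 or (5/4)*cnt = 2))) and ((not (cnt > 10 and cnt <= 6)) -> ((4*cnt > 35 or (3/2)*cnt <= 12 or 3*cnt > 20) -> (3*cnt <= 54 or (5/4)*cnt = 2))))) and ((not (cnt >= -15 -> 2*cnt = 2)) -> ((4*cnt > 23 or (3/2)*cnt <= 8 or 3*cnt > 16) -> (3*cnt <= 34 or (5/4)*cnt = 2))))) and ((not (3*k <= -6 or cnt + k > -5)) -> (((6*cnt + 7*k >= -1 -> 2*k = -12) -> (((2*cnt + k < 4 and 2*cnt + 3*k <= 6) -> ((8*cnt + 12*k > -22 or 3*cnt + (9/2)*k <= -7 or 6*cnt + 9*k > 1) -> (6*cnt + 9*k <= -41 or (5/2)*cnt + (15/4)*k = 2))) and ((not (2*cnt + k < 4 and 2*cnt + 3*k <= 6)) -> ((2*cnt + 6*k > 14 or cnt + (5/2)*k <= 5 or 4*cnt + 7*k > 13) -> (4*cnt + k >= -19 or (5/2)*cnt + (15/4)*k = 2))))) and ((not (6*cnt + 7*k >= -1 -> 2*k = -12)) -> ((2*cnt + 6*k > 2 or cnt + (5/2)*k <= 1 or 4*cnt + 7*k > 9) -> (4*cnt + k >= 1 or (5/2)*cnt + (15/4)*k = 2)))))
Before skip: ((3*k <= -6 or cnt + k > -5) -> (((cnt >= -15 -> 2*cnt = 2) -> (((cnt > 10 and cnt <= 6) -> ((4*cnt > -22 or (3/2)*cnt <= -7 or 3*cnt > 1) -> (3*cnt <= -41 or (5/4)*cnt = 2))) and ((not (cnt > 10 and cnt <= 6)) -> ((4*cnt > 35 or (3/2)*cnt <= 12 or 3*cnt > 20) -> (3*cnt <= 54 or (5/4)*cnt = 2))))) and ((not (cnt >= -15 -> 2*cnt = 2)) -> ((4*cnt > 23 or (3/2)*cnt <= 8 or 3*cnt > 16) -> (3*cnt <= 34 or (5/4)*cnt = 2))))) and ((not (3*k <= -6 or cnt + k > -5)) -> (((6*cnt + 7*k >= -1 -> 2*k = -12) -> (((2*cnt + k < 4 and 2*cnt + 3*k <= 6) -> ((8*cnt + 12*k > -22 or 3*cnt + (9/2)*k <= -7 or 6*cnt + 9*k > 1) -> (6*cnt + 9*k <= -41 or (5/2)*cnt + (15/4)*k = 2))) and ((not (2*cnt + k < 4 and 2*cnt + 3*k <= 6)) -> ((2*cnt + 6*k > 14 or cnt + (5/2)*k <= 5 or 4*cnt + 7*k > 13) -> (4*cnt + k >= -19 or (5/2)*cnt + (15/4)*k = 2))))) and ((not (6*cnt + 7*k >= -1 -> 2*k = -12)) -> ((2*cnt + 6*k > 2 or cnt + (5/2)*k <= 1 or 4*cnt + 7*k > 9) -> (4*cnt + k >= 1 or (5/2)*cnt + (15/4)*k = 2)))))
The weakest precondition is ((3*k <= -6 or cnt + k > -5) -> (((cnt >= -15 -> 2*cnt = 2) -> (((cnt > 10 and cnt <= 6) -> ((4*cnt > -22 or (3/2)*cnt <= -7 or 3*cnt > 1) -> (3*cnt <= -41 or (5/4)*cnt = 2))) and ((not (cnt > 10 and cnt <= 6)) -> ((4*cnt > 35 or (3/2)*cnt <= 12 or 3*cnt > 20) -> (3*cnt <= 54 or (5/4)*cnt = 2))))) and ((not (cnt >= -15 -> 2*cnt = 2)) -> ((4*cnt > 23 or (3/2)*cnt <= 8 or 3*cnt > 16) -> (3*cnt <= 34 or (5/4)*cnt = 2))))) and ((not (3*k <= -6 or cnt + k > -5)) -> (((6*cnt + 7*k >= -1 -> 2*k = -12) -> (((2*cnt + k < 4 and 2*cnt + 3*k <= 6) -> ((8*cnt + 12*k > -22 or 3*cnt + (9/2)*k <= -7 or 6*cnt + 9*k > 1) -> (6*cnt + 9*k <= -41 or (5/2)*cnt + (15/4)*k = 2))) and ((not (2*cnt + k < 4 and 2*cnt + 3*k <= 6)) -> ((2*cnt + 6*k > 14 or cnt + (5/2)*k <= 5 or 4*cnt + 7*k > 13) -> (4*cnt + k >= -19 or (5/2)*cnt + (15/4)*k = 2))))) and ((not (6*cnt + 7*k >= -1 -> 2*k = -12)) -> ((2*cnt + 6*k > 2 or cnt + (5/2)*k <= 1 or 4*cnt + 7*k > 9) -> (4*cnt + k >= 1 or (5/2)*cnt + (15/4)*k = 2))))).
Check whether ((not (3*k <= -6 or k > -5)) -> (((7*k >= -1 -> 2*k = -12) -> (((k < 4 and 3*k <= 6) -> ((12*k > -22 or (9/2)*k <= -7 or 9*k > 1) -> (9*k <= -41 or (15/4)*k = 2))) and ((not (k < 4 and 3*k <= 6)) -> ((6*k > 14 or (5/2)*k <= 5 or 7*k > 13) -> (k >= -19 or (15/4)*k = 2))))) and ((not (7*k >= -1 -> 2*k = -12)) -> ((6*k > 2 or (5/2)*k <= 1 or 7*k > 9) -> (k >= 1 or (15/4)*k = 2))))) and cnt = 0 implies it.
Every state satisfying the precondition satisfies the weakest precondition: the implication holds.
Answer: valid


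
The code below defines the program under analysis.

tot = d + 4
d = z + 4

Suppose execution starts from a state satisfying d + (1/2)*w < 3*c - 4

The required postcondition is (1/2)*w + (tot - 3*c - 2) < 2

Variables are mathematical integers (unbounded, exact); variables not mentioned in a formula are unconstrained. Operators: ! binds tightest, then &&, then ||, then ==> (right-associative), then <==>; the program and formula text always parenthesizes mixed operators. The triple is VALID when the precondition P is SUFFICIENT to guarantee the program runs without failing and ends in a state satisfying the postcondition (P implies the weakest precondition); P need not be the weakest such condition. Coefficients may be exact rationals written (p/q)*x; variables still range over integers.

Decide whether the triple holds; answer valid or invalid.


Working backward. After the program, the postcondition (1/2)*w + (tot - 3*c - 2) < 2 must hold; in canonical form it is tot + (1/2)*w < 3*c + 4.
Before d := z + 4: tot + (1/2)*w < 3*c + 4
Before tot := d + 4: d + (1/2)*w < 3*c
The weakest precondition is d + (1/2)*w < 3*c.
Check whether d + (1/2)*w < 3*c - 4 implies it.
Every state satisfying the precondition satisfies the weakest precondition: the implication holds.
Answer: valid


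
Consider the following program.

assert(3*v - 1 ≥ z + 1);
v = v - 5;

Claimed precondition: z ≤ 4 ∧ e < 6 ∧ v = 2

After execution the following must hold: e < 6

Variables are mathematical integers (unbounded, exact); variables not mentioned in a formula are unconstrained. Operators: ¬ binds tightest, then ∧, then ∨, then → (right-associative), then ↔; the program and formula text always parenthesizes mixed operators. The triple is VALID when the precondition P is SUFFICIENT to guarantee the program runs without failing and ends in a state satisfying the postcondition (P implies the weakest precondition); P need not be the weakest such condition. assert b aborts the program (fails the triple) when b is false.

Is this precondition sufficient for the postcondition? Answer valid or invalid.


Working backward. After the program, e < 6 must hold.
Before v := v - 5: e < 6
Before assert 3*v - 1 ≥ z + 1: 3*v ≥ z + 2 ∧ e < 6
The weakest precondition is 3*v ≥ z + 2 ∧ e < 6.
Check whether z ≤ 4 ∧ e < 6 ∧ v = 2 implies it.
Every state satisfying the precondition satisfies the weakest precondition: the implication holds.
Answer: valid


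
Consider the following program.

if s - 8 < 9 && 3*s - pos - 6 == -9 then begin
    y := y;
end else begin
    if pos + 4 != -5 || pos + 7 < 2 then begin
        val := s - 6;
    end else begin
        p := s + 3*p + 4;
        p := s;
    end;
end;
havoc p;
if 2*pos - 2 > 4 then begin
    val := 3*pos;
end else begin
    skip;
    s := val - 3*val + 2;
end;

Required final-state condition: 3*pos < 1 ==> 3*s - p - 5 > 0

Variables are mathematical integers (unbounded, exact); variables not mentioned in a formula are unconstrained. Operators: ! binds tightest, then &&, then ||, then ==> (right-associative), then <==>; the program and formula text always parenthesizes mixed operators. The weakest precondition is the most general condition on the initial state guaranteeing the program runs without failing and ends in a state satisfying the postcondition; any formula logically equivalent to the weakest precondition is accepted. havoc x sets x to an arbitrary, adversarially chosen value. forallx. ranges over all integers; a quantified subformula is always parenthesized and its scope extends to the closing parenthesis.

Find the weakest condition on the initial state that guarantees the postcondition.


Working backward. After the program, the postcondition 3*pos < 1 ==> 3*s - p - 5 > 0 must hold; in canonical form it is 3*pos < 1 ==> 3*s > p + 5.
Then branch requires 3*pos < 1 ==> 3*s > p + 5; else branch requires 3*pos < 1 ==> p + 6*val < 1.
Before the if: (2*pos > 6 ==> (3*pos < 1 ==> 3*s > p + 5)) && ((!(2*pos > 6)) ==> (3*pos < 1 ==> p + 6*val < 1))
Before havoc p: forall p_1. ((2*pos > 6 ==> (3*pos < 1 ==> 3*s > p_1 + 5)) && ((!(2*pos > 6)) ==> (3*pos < 1 ==> p_1 + 6*val < 1)))
Then branch requires forall p_1. ((2*pos > 6 ==> (3*pos < 1 ==> 3*s > p_1 + 5)) && ((!(2*pos > 6)) ==> (3*pos < 1 ==> p_1 + 6*val < 1))); else branch requires ((pos != -9 || pos < -5) ==> (forall p_1. ((2*pos > 6 ==> (3*pos < 1 ==> 3*s > p_1 + 5)) && ((!(2*pos > 6)) ==> (3*pos < 1 ==> p_1 + 6*s < 37))))) && ((!(pos != -9 || pos < -5)) ==> (forall p_1. ((2*pos > 6 ==> (3*pos < 1 ==> 3*s > p_1 + 5)) && ((!(2*pos > 6)) ==> (3*pos < 1 ==> p_1 + 6*val < 1))))).
Before the if: ((s < 17 && 3*s == pos - 3) ==> (forall p_1. ((2*pos > 6 ==> (3*pos < 1 ==> 3*s > p_1 + 5)) && ((!(2*pos > 6)) ==> (3*pos < 1 ==> p_1 + 6*val < 1))))) && ((!(s < 17 && 3*s == pos - 3)) ==> (((pos != -9 || pos < -5) ==> (forall p_1. ((2*pos > 6 ==> (3*pos < 1 ==> 3*s > p_1 + 5)) && ((!(2*pos > 6)) ==> (3*pos < 1 ==> p_1 + 6*s < 37))))) && ((!(pos != -9 || pos < -5)) ==> (forall p_1. ((2*pos > 6 ==> (3*pos < 1 ==> 3*s > p_1 + 5)) && ((!(2*pos > 6)) ==> (3*pos < 1 ==> p_1 + 6*val < 1)))))))
Answer: WP = ((s < 17 && 3*s == pos - 3) ==> (forall p_1. ((2*pos > 6 ==> (3*pos < 1 ==> 3*s > p_1 + 5)) && ((!(2*pos > 6)) ==> (3*pos < 1 ==> p_1 + 6*val < 1))))) && ((!(s < 17 && 3*s == pos - 3)) ==> (((pos != -9 || pos < -5) ==> (forall p_1. ((2*pos > 6 ==> (3*pos < 1 ==> 3*s > p_1 + 5)) && ((!(2*pos > 6)) ==> (3*pos < 1 ==> p_1 + 6*s < 37))))) && ((!(pos != -9 || pos < -5)) ==> (forall p_1. ((2*pos > 6 ==> (3*pos < 1 ==> 3*s > p_1 + 5)) && ((!(2*pos > 6)) ==> (3*pos < 1 ==> p_1 + 6*val < 1)))))))


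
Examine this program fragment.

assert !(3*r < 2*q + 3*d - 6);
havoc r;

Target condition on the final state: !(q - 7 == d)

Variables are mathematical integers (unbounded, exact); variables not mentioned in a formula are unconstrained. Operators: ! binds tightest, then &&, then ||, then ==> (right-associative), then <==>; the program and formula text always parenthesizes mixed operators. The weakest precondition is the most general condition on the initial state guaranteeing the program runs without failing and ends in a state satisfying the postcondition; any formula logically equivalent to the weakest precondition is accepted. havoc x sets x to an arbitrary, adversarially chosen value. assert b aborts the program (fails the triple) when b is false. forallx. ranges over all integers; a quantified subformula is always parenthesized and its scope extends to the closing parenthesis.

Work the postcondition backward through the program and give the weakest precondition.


Working backward. After the program, the postcondition !(q - 7 == d) must hold; in canonical form it is !(q == d + 7).
Before havoc r: !(q == d + 7)
Before assert !(3*r < 2*q + 3*d - 6): (!(3*r < 3*d + 2*q - 6)) && (!(q == d + 7))
Answer: WP = (!(3*r < 3*d + 2*q - 6)) && (!(q == d + 7))


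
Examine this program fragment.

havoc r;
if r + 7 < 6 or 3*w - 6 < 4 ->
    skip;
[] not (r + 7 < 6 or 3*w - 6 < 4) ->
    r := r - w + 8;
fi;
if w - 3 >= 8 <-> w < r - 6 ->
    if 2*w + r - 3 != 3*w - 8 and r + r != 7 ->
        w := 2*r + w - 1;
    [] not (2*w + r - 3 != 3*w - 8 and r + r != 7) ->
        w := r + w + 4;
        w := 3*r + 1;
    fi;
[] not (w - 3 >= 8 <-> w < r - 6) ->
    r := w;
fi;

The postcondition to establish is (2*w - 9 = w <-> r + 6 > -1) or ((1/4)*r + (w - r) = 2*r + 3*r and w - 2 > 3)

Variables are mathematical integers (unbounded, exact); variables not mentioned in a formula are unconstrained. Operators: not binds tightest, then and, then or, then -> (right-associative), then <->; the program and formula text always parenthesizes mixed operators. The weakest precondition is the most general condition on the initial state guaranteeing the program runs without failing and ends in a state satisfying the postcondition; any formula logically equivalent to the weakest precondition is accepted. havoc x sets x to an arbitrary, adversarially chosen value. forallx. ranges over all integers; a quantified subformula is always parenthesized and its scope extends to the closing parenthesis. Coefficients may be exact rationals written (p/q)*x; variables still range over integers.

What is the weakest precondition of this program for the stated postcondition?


Working backward. After the program, the postcondition (2*w - 9 = w <-> r + 6 > -1) or ((1/4)*r + (w - r) = 2*r + 3*r and w - 2 > 3) must hold; in canonical form it is (w = 9 <-> r > -7) or (w = (23/4)*r and w > 5).
Then branch requires ((r != w - 5 and 2*r != 7) -> ((2*r + w = 10 <-> r > -7) or (w = (15/4)*r + 1 and 2*r + w > 6))) and ((not (r != w - 5 and 2*r != 7)) -> ((3*r = 8 <-> r > -7) or ((11/4)*r = 1 and 3*r > 4))); else branch requires (w = 9 <-> w > -7) or ((19/4)*w = 0 and w > 5).
Before the if: ((w >= 11 <-> w < r - 6) -> (((r != w - 5 and 2*r != 7) -> ((2*r + w = 10 <-> r > -7) or (w = (15/4)*r + 1 and 2*r + w > 6))) and ((not (r != w - 5 and 2*r != 7)) -> ((3*r = 8 <-> r > -7) or ((11/4)*r = 1 and 3*r > 4))))) and ((not (w >= 11 <-> w < r - 6)) -> ((w = 9 <-> w > -7) or ((19/4)*w = 0 and w > 5)))
Then branch requires ((w >= 11 <-> w < r - 6) -> (((r != w - 5 and 2*r != 7) -> ((2*r + w = 10 <-> r > -7) or (w = (15/4)*r + 1 and 2*r + w > 6))) and ((not (r != w - 5 and 2*r != 7)) -> ((3*r = 8 <-> r > -7) or ((11/4)*r = 1 and 3*r > 4))))) and ((not (w >= 11 <-> w < r - 6)) -> ((w = 9 <-> w > -7) or ((19/4)*w = 0 and w > 5))); else branch requires ((w >= 11 <-> 2*w < r + 2) -> (((r != 2*w - 13 and 2*r != 2*w - 9) -> ((2*r = w - 6 <-> r > w - 15) or ((19/4)*w = (15/4)*r + 31 and 2*r > w - 10))) and ((not (r != 2*w - 13 and 2*r != 2*w - 9)) -> ((3*r = 3*w - 16 <-> r > w - 15) or ((11/4)*r = (11/4)*w - 21 and 3*r > 3*w - 20))))) and ((not (w >= 11 <-> 2*w < r + 2)) -> ((w = 9 <-> w > -7) or ((19/4)*w = 0 and w > 5))).
Before the if: ((r < -1 or 3*w < 10) -> (((w >= 11 <-> w < r - 6) -> (((r != w - 5 and 2*r != 7) -> ((2*r + w = 10 <-> r > -7) or (w = (15/4)*r + 1 and 2*r + w > 6))) and ((not (r != w - 5 and 2*r != 7)) -> ((3*r = 8 <-> r > -7) or ((11/4)*r = 1 and 3*r > 4))))) and ((not (w >= 11 <-> w < r - 6)) -> ((w = 9 <-> w > -7) or ((19/4)*w = 0 and w > 5))))) and ((not (r < -1 or 3*w < 10)) -> (((w >= 11 <-> 2*w < r + 2) -> (((r != 2*w - 13 and 2*r != 2*w - 9) -> ((2*r = w - 6 <-> r > w - 15) or ((19/4)*w = (15/4)*r + 31 and 2*r > w - 10))) and ((not (r != 2*w - 13 and 2*r != 2*w - 9)) -> ((3*r = 3*w - 16 <-> r > w - 15) or ((11/4)*r = (11/4)*w - 21 and 3*r > 3*w - 20))))) and ((not (w >= 11 <-> 2*w < r + 2)) -> ((w = 9 <-> w > -7) or ((19/4)*w = 0 and w > 5)))))
Before havoc r: forall r_1. (((r_1 < -1 or 3*w < 10) -> (((w >= 11 <-> w < r_1 - 6) -> (((r_1 != w - 5 and 2*r_1 != 7) -> ((2*r_1 + w = 10 <-> r_1 > -7) or (w = (15/4)*r_1 + 1 and 2*r_1 + w > 6))) and ((not (r_1 != w - 5 and 2*r_1 != 7)) -> ((3*r_1 = 8 <-> r_1 > -7) or ((11/4)*r_1 = 1 and 3*r_1 > 4))))) and ((not (w >= 11 <-> w < r_1 - 6)) -> ((w = 9 <-> w > -7) or ((19/4)*w = 0 and w > 5))))) and ((not (r_1 < -1 or 3*w < 10)) -> (((w >= 11 <-> 2*w < r_1 + 2) -> (((r_1 != 2*w - 13 and 2*r_1 != 2*w - 9) -> ((2*r_1 = w - 6 <-> r_1 > w - 15) or ((19/4)*w = (15/4)*r_1 + 31 and 2*r_1 > w - 10))) and ((not (r_1 != 2*w - 13 and 2*r_1 != 2*w - 9)) -> ((3*r_1 = 3*w - 16 <-> r_1 > w - 15) or ((11/4)*r_1 = (11/4)*w - 21 and 3*r_1 > 3*w - 20))))) and ((not (w >= 11 <-> 2*w < r_1 + 2)) -> ((w = 9 <-> w > -7) or ((19/4)*w = 0 and w > 5))))))
Answer: WP = forall r_1. (((r_1 < -1 or 3*w < 10) -> (((w >= 11 <-> w < r_1 - 6) -> (((r_1 != w - 5 and 2*r_1 != 7) -> ((2*r_1 + w = 10 <-> r_1 > -7) or (w = (15/4)*r_1 + 1 and 2*r_1 + w > 6))) and ((not (r_1 != w - 5 and 2*r_1 != 7)) -> ((3*r_1 = 8 <-> r_1 > -7) or ((11/4)*r_1 = 1 and 3*r_1 > 4))))) and ((not (w >= 11 <-> w < r_1 - 6)) -> ((w = 9 <-> w > -7) or ((19/4)*w = 0 and w > 5))))) and ((not (r_1 < -1 or 3*w < 10)) -> (((w >= 11 <-> 2*w < r_1 + 2) -> (((r_1 != 2*w - 13 and 2*r_1 != 2*w - 9) -> ((2*r_1 = w - 6 <-> r_1 > w - 15) or ((19/4)*w = (15/4)*r_1 + 31 and 2*r_1 > w - 10))) and ((not (r_1 != 2*w - 13 and 2*r_1 != 2*w - 9)) -> ((3*r_1 = 3*w - 16 <-> r_1 > w - 15) or ((11/4)*r_1 = (11/4)*w - 21 and 3*r_1 > 3*w - 20))))) and ((not (w >= 11 <-> 2*w < r_1 + 2)) -> ((w = 9 <-> w > -7) or ((19/4)*w = 0 and w > 5))))))
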